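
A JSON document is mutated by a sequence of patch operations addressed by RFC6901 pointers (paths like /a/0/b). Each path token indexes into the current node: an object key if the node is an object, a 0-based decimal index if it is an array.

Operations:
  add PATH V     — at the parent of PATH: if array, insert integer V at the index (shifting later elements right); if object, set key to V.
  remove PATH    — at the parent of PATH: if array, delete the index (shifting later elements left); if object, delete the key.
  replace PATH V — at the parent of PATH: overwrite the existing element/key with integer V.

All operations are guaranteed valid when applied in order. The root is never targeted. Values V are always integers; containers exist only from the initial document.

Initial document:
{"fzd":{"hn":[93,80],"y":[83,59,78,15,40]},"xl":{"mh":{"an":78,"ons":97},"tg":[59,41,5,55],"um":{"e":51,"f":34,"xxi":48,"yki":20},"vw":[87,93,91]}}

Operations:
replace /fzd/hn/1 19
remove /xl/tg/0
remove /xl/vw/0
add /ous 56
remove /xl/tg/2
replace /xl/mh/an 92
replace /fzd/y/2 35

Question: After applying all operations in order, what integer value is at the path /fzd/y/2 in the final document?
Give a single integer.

Answer: 35

Derivation:
After op 1 (replace /fzd/hn/1 19): {"fzd":{"hn":[93,19],"y":[83,59,78,15,40]},"xl":{"mh":{"an":78,"ons":97},"tg":[59,41,5,55],"um":{"e":51,"f":34,"xxi":48,"yki":20},"vw":[87,93,91]}}
After op 2 (remove /xl/tg/0): {"fzd":{"hn":[93,19],"y":[83,59,78,15,40]},"xl":{"mh":{"an":78,"ons":97},"tg":[41,5,55],"um":{"e":51,"f":34,"xxi":48,"yki":20},"vw":[87,93,91]}}
After op 3 (remove /xl/vw/0): {"fzd":{"hn":[93,19],"y":[83,59,78,15,40]},"xl":{"mh":{"an":78,"ons":97},"tg":[41,5,55],"um":{"e":51,"f":34,"xxi":48,"yki":20},"vw":[93,91]}}
After op 4 (add /ous 56): {"fzd":{"hn":[93,19],"y":[83,59,78,15,40]},"ous":56,"xl":{"mh":{"an":78,"ons":97},"tg":[41,5,55],"um":{"e":51,"f":34,"xxi":48,"yki":20},"vw":[93,91]}}
After op 5 (remove /xl/tg/2): {"fzd":{"hn":[93,19],"y":[83,59,78,15,40]},"ous":56,"xl":{"mh":{"an":78,"ons":97},"tg":[41,5],"um":{"e":51,"f":34,"xxi":48,"yki":20},"vw":[93,91]}}
After op 6 (replace /xl/mh/an 92): {"fzd":{"hn":[93,19],"y":[83,59,78,15,40]},"ous":56,"xl":{"mh":{"an":92,"ons":97},"tg":[41,5],"um":{"e":51,"f":34,"xxi":48,"yki":20},"vw":[93,91]}}
After op 7 (replace /fzd/y/2 35): {"fzd":{"hn":[93,19],"y":[83,59,35,15,40]},"ous":56,"xl":{"mh":{"an":92,"ons":97},"tg":[41,5],"um":{"e":51,"f":34,"xxi":48,"yki":20},"vw":[93,91]}}
Value at /fzd/y/2: 35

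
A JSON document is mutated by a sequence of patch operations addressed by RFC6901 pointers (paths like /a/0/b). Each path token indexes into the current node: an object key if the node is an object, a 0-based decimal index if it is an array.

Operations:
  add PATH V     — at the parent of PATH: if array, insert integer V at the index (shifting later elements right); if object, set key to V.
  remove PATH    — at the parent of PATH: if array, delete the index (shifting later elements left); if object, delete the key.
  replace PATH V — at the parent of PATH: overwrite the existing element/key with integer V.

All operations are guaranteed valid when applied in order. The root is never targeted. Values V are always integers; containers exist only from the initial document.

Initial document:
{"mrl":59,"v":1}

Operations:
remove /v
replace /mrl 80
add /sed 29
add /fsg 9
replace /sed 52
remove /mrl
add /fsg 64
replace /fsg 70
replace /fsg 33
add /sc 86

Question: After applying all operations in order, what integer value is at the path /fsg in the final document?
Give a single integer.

Answer: 33

Derivation:
After op 1 (remove /v): {"mrl":59}
After op 2 (replace /mrl 80): {"mrl":80}
After op 3 (add /sed 29): {"mrl":80,"sed":29}
After op 4 (add /fsg 9): {"fsg":9,"mrl":80,"sed":29}
After op 5 (replace /sed 52): {"fsg":9,"mrl":80,"sed":52}
After op 6 (remove /mrl): {"fsg":9,"sed":52}
After op 7 (add /fsg 64): {"fsg":64,"sed":52}
After op 8 (replace /fsg 70): {"fsg":70,"sed":52}
After op 9 (replace /fsg 33): {"fsg":33,"sed":52}
After op 10 (add /sc 86): {"fsg":33,"sc":86,"sed":52}
Value at /fsg: 33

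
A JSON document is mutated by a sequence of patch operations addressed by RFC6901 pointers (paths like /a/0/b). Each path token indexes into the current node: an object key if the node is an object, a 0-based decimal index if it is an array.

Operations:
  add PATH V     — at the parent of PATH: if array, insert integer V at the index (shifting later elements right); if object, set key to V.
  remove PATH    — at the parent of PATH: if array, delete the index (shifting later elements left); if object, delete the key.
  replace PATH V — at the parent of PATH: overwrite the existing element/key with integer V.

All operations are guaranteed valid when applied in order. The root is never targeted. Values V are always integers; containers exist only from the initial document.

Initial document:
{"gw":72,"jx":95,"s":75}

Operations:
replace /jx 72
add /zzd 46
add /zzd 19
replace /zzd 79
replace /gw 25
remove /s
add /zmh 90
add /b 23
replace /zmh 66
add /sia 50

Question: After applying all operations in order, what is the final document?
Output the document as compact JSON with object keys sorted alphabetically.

After op 1 (replace /jx 72): {"gw":72,"jx":72,"s":75}
After op 2 (add /zzd 46): {"gw":72,"jx":72,"s":75,"zzd":46}
After op 3 (add /zzd 19): {"gw":72,"jx":72,"s":75,"zzd":19}
After op 4 (replace /zzd 79): {"gw":72,"jx":72,"s":75,"zzd":79}
After op 5 (replace /gw 25): {"gw":25,"jx":72,"s":75,"zzd":79}
After op 6 (remove /s): {"gw":25,"jx":72,"zzd":79}
After op 7 (add /zmh 90): {"gw":25,"jx":72,"zmh":90,"zzd":79}
After op 8 (add /b 23): {"b":23,"gw":25,"jx":72,"zmh":90,"zzd":79}
After op 9 (replace /zmh 66): {"b":23,"gw":25,"jx":72,"zmh":66,"zzd":79}
After op 10 (add /sia 50): {"b":23,"gw":25,"jx":72,"sia":50,"zmh":66,"zzd":79}

Answer: {"b":23,"gw":25,"jx":72,"sia":50,"zmh":66,"zzd":79}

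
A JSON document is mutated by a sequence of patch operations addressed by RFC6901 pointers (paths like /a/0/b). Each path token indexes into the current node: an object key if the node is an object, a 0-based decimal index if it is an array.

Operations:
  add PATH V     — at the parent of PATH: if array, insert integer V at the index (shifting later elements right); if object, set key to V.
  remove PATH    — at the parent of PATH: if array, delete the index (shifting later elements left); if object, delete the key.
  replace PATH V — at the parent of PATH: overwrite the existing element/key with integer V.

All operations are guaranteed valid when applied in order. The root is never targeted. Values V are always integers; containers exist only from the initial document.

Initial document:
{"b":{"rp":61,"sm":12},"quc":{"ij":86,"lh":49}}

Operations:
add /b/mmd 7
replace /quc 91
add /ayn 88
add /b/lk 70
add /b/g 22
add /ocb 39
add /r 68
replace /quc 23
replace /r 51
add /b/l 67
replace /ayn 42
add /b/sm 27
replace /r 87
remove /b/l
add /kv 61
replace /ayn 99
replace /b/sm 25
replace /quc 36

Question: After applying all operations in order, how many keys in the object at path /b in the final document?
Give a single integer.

Answer: 5

Derivation:
After op 1 (add /b/mmd 7): {"b":{"mmd":7,"rp":61,"sm":12},"quc":{"ij":86,"lh":49}}
After op 2 (replace /quc 91): {"b":{"mmd":7,"rp":61,"sm":12},"quc":91}
After op 3 (add /ayn 88): {"ayn":88,"b":{"mmd":7,"rp":61,"sm":12},"quc":91}
After op 4 (add /b/lk 70): {"ayn":88,"b":{"lk":70,"mmd":7,"rp":61,"sm":12},"quc":91}
After op 5 (add /b/g 22): {"ayn":88,"b":{"g":22,"lk":70,"mmd":7,"rp":61,"sm":12},"quc":91}
After op 6 (add /ocb 39): {"ayn":88,"b":{"g":22,"lk":70,"mmd":7,"rp":61,"sm":12},"ocb":39,"quc":91}
After op 7 (add /r 68): {"ayn":88,"b":{"g":22,"lk":70,"mmd":7,"rp":61,"sm":12},"ocb":39,"quc":91,"r":68}
After op 8 (replace /quc 23): {"ayn":88,"b":{"g":22,"lk":70,"mmd":7,"rp":61,"sm":12},"ocb":39,"quc":23,"r":68}
After op 9 (replace /r 51): {"ayn":88,"b":{"g":22,"lk":70,"mmd":7,"rp":61,"sm":12},"ocb":39,"quc":23,"r":51}
After op 10 (add /b/l 67): {"ayn":88,"b":{"g":22,"l":67,"lk":70,"mmd":7,"rp":61,"sm":12},"ocb":39,"quc":23,"r":51}
After op 11 (replace /ayn 42): {"ayn":42,"b":{"g":22,"l":67,"lk":70,"mmd":7,"rp":61,"sm":12},"ocb":39,"quc":23,"r":51}
After op 12 (add /b/sm 27): {"ayn":42,"b":{"g":22,"l":67,"lk":70,"mmd":7,"rp":61,"sm":27},"ocb":39,"quc":23,"r":51}
After op 13 (replace /r 87): {"ayn":42,"b":{"g":22,"l":67,"lk":70,"mmd":7,"rp":61,"sm":27},"ocb":39,"quc":23,"r":87}
After op 14 (remove /b/l): {"ayn":42,"b":{"g":22,"lk":70,"mmd":7,"rp":61,"sm":27},"ocb":39,"quc":23,"r":87}
After op 15 (add /kv 61): {"ayn":42,"b":{"g":22,"lk":70,"mmd":7,"rp":61,"sm":27},"kv":61,"ocb":39,"quc":23,"r":87}
After op 16 (replace /ayn 99): {"ayn":99,"b":{"g":22,"lk":70,"mmd":7,"rp":61,"sm":27},"kv":61,"ocb":39,"quc":23,"r":87}
After op 17 (replace /b/sm 25): {"ayn":99,"b":{"g":22,"lk":70,"mmd":7,"rp":61,"sm":25},"kv":61,"ocb":39,"quc":23,"r":87}
After op 18 (replace /quc 36): {"ayn":99,"b":{"g":22,"lk":70,"mmd":7,"rp":61,"sm":25},"kv":61,"ocb":39,"quc":36,"r":87}
Size at path /b: 5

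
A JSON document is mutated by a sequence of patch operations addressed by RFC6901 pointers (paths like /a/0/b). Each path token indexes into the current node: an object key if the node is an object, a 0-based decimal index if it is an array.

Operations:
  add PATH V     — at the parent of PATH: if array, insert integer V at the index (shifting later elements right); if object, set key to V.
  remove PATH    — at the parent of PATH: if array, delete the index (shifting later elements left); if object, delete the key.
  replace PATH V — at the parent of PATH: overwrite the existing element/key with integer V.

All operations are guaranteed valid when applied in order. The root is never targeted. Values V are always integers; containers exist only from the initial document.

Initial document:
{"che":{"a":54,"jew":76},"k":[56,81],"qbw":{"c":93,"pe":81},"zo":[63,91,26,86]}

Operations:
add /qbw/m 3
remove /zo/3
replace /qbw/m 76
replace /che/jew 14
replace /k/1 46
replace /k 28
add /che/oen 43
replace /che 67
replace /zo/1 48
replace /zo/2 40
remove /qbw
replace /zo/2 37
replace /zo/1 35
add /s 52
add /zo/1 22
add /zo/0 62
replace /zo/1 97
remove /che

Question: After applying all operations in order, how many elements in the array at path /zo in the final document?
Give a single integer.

After op 1 (add /qbw/m 3): {"che":{"a":54,"jew":76},"k":[56,81],"qbw":{"c":93,"m":3,"pe":81},"zo":[63,91,26,86]}
After op 2 (remove /zo/3): {"che":{"a":54,"jew":76},"k":[56,81],"qbw":{"c":93,"m":3,"pe":81},"zo":[63,91,26]}
After op 3 (replace /qbw/m 76): {"che":{"a":54,"jew":76},"k":[56,81],"qbw":{"c":93,"m":76,"pe":81},"zo":[63,91,26]}
After op 4 (replace /che/jew 14): {"che":{"a":54,"jew":14},"k":[56,81],"qbw":{"c":93,"m":76,"pe":81},"zo":[63,91,26]}
After op 5 (replace /k/1 46): {"che":{"a":54,"jew":14},"k":[56,46],"qbw":{"c":93,"m":76,"pe":81},"zo":[63,91,26]}
After op 6 (replace /k 28): {"che":{"a":54,"jew":14},"k":28,"qbw":{"c":93,"m":76,"pe":81},"zo":[63,91,26]}
After op 7 (add /che/oen 43): {"che":{"a":54,"jew":14,"oen":43},"k":28,"qbw":{"c":93,"m":76,"pe":81},"zo":[63,91,26]}
After op 8 (replace /che 67): {"che":67,"k":28,"qbw":{"c":93,"m":76,"pe":81},"zo":[63,91,26]}
After op 9 (replace /zo/1 48): {"che":67,"k":28,"qbw":{"c":93,"m":76,"pe":81},"zo":[63,48,26]}
After op 10 (replace /zo/2 40): {"che":67,"k":28,"qbw":{"c":93,"m":76,"pe":81},"zo":[63,48,40]}
After op 11 (remove /qbw): {"che":67,"k":28,"zo":[63,48,40]}
After op 12 (replace /zo/2 37): {"che":67,"k":28,"zo":[63,48,37]}
After op 13 (replace /zo/1 35): {"che":67,"k":28,"zo":[63,35,37]}
After op 14 (add /s 52): {"che":67,"k":28,"s":52,"zo":[63,35,37]}
After op 15 (add /zo/1 22): {"che":67,"k":28,"s":52,"zo":[63,22,35,37]}
After op 16 (add /zo/0 62): {"che":67,"k":28,"s":52,"zo":[62,63,22,35,37]}
After op 17 (replace /zo/1 97): {"che":67,"k":28,"s":52,"zo":[62,97,22,35,37]}
After op 18 (remove /che): {"k":28,"s":52,"zo":[62,97,22,35,37]}
Size at path /zo: 5

Answer: 5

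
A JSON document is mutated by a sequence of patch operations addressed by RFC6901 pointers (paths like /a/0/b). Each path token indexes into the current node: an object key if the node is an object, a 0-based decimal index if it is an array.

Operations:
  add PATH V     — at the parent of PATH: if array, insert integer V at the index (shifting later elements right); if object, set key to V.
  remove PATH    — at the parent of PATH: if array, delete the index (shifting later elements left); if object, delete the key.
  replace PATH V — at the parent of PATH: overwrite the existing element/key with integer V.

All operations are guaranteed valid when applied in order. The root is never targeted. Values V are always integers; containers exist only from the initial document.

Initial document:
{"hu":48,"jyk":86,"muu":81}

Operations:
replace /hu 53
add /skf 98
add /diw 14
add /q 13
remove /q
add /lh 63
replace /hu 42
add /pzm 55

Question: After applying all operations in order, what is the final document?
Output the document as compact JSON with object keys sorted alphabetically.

After op 1 (replace /hu 53): {"hu":53,"jyk":86,"muu":81}
After op 2 (add /skf 98): {"hu":53,"jyk":86,"muu":81,"skf":98}
After op 3 (add /diw 14): {"diw":14,"hu":53,"jyk":86,"muu":81,"skf":98}
After op 4 (add /q 13): {"diw":14,"hu":53,"jyk":86,"muu":81,"q":13,"skf":98}
After op 5 (remove /q): {"diw":14,"hu":53,"jyk":86,"muu":81,"skf":98}
After op 6 (add /lh 63): {"diw":14,"hu":53,"jyk":86,"lh":63,"muu":81,"skf":98}
After op 7 (replace /hu 42): {"diw":14,"hu":42,"jyk":86,"lh":63,"muu":81,"skf":98}
After op 8 (add /pzm 55): {"diw":14,"hu":42,"jyk":86,"lh":63,"muu":81,"pzm":55,"skf":98}

Answer: {"diw":14,"hu":42,"jyk":86,"lh":63,"muu":81,"pzm":55,"skf":98}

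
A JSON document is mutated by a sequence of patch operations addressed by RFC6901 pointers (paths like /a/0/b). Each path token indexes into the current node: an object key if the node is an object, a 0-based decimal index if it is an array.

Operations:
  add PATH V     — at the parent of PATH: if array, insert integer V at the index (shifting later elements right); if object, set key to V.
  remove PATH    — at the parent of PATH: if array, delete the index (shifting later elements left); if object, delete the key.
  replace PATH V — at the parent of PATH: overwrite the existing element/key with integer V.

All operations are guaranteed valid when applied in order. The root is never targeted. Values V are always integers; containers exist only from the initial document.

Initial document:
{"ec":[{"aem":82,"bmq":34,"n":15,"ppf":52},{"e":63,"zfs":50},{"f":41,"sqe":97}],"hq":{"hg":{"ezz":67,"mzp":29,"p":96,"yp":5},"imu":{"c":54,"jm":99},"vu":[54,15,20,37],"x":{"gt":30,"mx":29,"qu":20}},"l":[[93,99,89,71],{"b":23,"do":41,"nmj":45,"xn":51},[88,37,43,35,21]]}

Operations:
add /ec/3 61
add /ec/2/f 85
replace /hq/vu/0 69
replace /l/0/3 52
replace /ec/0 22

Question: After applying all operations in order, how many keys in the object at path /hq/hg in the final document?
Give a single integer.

Answer: 4

Derivation:
After op 1 (add /ec/3 61): {"ec":[{"aem":82,"bmq":34,"n":15,"ppf":52},{"e":63,"zfs":50},{"f":41,"sqe":97},61],"hq":{"hg":{"ezz":67,"mzp":29,"p":96,"yp":5},"imu":{"c":54,"jm":99},"vu":[54,15,20,37],"x":{"gt":30,"mx":29,"qu":20}},"l":[[93,99,89,71],{"b":23,"do":41,"nmj":45,"xn":51},[88,37,43,35,21]]}
After op 2 (add /ec/2/f 85): {"ec":[{"aem":82,"bmq":34,"n":15,"ppf":52},{"e":63,"zfs":50},{"f":85,"sqe":97},61],"hq":{"hg":{"ezz":67,"mzp":29,"p":96,"yp":5},"imu":{"c":54,"jm":99},"vu":[54,15,20,37],"x":{"gt":30,"mx":29,"qu":20}},"l":[[93,99,89,71],{"b":23,"do":41,"nmj":45,"xn":51},[88,37,43,35,21]]}
After op 3 (replace /hq/vu/0 69): {"ec":[{"aem":82,"bmq":34,"n":15,"ppf":52},{"e":63,"zfs":50},{"f":85,"sqe":97},61],"hq":{"hg":{"ezz":67,"mzp":29,"p":96,"yp":5},"imu":{"c":54,"jm":99},"vu":[69,15,20,37],"x":{"gt":30,"mx":29,"qu":20}},"l":[[93,99,89,71],{"b":23,"do":41,"nmj":45,"xn":51},[88,37,43,35,21]]}
After op 4 (replace /l/0/3 52): {"ec":[{"aem":82,"bmq":34,"n":15,"ppf":52},{"e":63,"zfs":50},{"f":85,"sqe":97},61],"hq":{"hg":{"ezz":67,"mzp":29,"p":96,"yp":5},"imu":{"c":54,"jm":99},"vu":[69,15,20,37],"x":{"gt":30,"mx":29,"qu":20}},"l":[[93,99,89,52],{"b":23,"do":41,"nmj":45,"xn":51},[88,37,43,35,21]]}
After op 5 (replace /ec/0 22): {"ec":[22,{"e":63,"zfs":50},{"f":85,"sqe":97},61],"hq":{"hg":{"ezz":67,"mzp":29,"p":96,"yp":5},"imu":{"c":54,"jm":99},"vu":[69,15,20,37],"x":{"gt":30,"mx":29,"qu":20}},"l":[[93,99,89,52],{"b":23,"do":41,"nmj":45,"xn":51},[88,37,43,35,21]]}
Size at path /hq/hg: 4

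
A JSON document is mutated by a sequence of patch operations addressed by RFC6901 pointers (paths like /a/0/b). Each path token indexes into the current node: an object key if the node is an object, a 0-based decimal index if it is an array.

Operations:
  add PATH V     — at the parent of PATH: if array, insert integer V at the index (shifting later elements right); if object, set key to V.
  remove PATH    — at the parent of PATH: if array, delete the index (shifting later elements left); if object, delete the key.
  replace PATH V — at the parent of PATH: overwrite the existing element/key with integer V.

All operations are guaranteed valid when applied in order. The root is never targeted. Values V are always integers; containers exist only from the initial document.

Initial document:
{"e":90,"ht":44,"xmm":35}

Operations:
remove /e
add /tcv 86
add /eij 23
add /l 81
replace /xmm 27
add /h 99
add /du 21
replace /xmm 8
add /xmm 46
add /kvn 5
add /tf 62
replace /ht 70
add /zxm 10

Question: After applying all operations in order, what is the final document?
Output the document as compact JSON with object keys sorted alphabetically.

Answer: {"du":21,"eij":23,"h":99,"ht":70,"kvn":5,"l":81,"tcv":86,"tf":62,"xmm":46,"zxm":10}

Derivation:
After op 1 (remove /e): {"ht":44,"xmm":35}
After op 2 (add /tcv 86): {"ht":44,"tcv":86,"xmm":35}
After op 3 (add /eij 23): {"eij":23,"ht":44,"tcv":86,"xmm":35}
After op 4 (add /l 81): {"eij":23,"ht":44,"l":81,"tcv":86,"xmm":35}
After op 5 (replace /xmm 27): {"eij":23,"ht":44,"l":81,"tcv":86,"xmm":27}
After op 6 (add /h 99): {"eij":23,"h":99,"ht":44,"l":81,"tcv":86,"xmm":27}
After op 7 (add /du 21): {"du":21,"eij":23,"h":99,"ht":44,"l":81,"tcv":86,"xmm":27}
After op 8 (replace /xmm 8): {"du":21,"eij":23,"h":99,"ht":44,"l":81,"tcv":86,"xmm":8}
After op 9 (add /xmm 46): {"du":21,"eij":23,"h":99,"ht":44,"l":81,"tcv":86,"xmm":46}
After op 10 (add /kvn 5): {"du":21,"eij":23,"h":99,"ht":44,"kvn":5,"l":81,"tcv":86,"xmm":46}
After op 11 (add /tf 62): {"du":21,"eij":23,"h":99,"ht":44,"kvn":5,"l":81,"tcv":86,"tf":62,"xmm":46}
After op 12 (replace /ht 70): {"du":21,"eij":23,"h":99,"ht":70,"kvn":5,"l":81,"tcv":86,"tf":62,"xmm":46}
After op 13 (add /zxm 10): {"du":21,"eij":23,"h":99,"ht":70,"kvn":5,"l":81,"tcv":86,"tf":62,"xmm":46,"zxm":10}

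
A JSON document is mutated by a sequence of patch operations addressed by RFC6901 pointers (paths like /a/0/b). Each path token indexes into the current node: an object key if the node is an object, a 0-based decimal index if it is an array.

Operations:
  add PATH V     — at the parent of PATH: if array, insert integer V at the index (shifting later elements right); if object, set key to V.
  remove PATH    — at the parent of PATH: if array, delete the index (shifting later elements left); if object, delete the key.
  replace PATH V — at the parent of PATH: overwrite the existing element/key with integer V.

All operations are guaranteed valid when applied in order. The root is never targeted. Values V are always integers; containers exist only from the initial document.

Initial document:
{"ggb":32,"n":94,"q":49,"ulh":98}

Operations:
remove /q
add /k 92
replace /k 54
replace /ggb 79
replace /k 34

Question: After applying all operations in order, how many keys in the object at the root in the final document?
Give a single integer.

Answer: 4

Derivation:
After op 1 (remove /q): {"ggb":32,"n":94,"ulh":98}
After op 2 (add /k 92): {"ggb":32,"k":92,"n":94,"ulh":98}
After op 3 (replace /k 54): {"ggb":32,"k":54,"n":94,"ulh":98}
After op 4 (replace /ggb 79): {"ggb":79,"k":54,"n":94,"ulh":98}
After op 5 (replace /k 34): {"ggb":79,"k":34,"n":94,"ulh":98}
Size at the root: 4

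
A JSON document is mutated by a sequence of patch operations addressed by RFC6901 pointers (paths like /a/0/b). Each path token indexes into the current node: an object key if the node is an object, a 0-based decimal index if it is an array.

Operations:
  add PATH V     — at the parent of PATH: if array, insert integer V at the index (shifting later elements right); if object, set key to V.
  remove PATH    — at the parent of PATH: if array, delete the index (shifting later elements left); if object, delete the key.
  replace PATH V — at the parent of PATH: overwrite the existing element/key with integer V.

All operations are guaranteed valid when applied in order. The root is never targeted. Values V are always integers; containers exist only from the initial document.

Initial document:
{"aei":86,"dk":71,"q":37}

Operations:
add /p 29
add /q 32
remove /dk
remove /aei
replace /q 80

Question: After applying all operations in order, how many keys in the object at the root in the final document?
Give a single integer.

After op 1 (add /p 29): {"aei":86,"dk":71,"p":29,"q":37}
After op 2 (add /q 32): {"aei":86,"dk":71,"p":29,"q":32}
After op 3 (remove /dk): {"aei":86,"p":29,"q":32}
After op 4 (remove /aei): {"p":29,"q":32}
After op 5 (replace /q 80): {"p":29,"q":80}
Size at the root: 2

Answer: 2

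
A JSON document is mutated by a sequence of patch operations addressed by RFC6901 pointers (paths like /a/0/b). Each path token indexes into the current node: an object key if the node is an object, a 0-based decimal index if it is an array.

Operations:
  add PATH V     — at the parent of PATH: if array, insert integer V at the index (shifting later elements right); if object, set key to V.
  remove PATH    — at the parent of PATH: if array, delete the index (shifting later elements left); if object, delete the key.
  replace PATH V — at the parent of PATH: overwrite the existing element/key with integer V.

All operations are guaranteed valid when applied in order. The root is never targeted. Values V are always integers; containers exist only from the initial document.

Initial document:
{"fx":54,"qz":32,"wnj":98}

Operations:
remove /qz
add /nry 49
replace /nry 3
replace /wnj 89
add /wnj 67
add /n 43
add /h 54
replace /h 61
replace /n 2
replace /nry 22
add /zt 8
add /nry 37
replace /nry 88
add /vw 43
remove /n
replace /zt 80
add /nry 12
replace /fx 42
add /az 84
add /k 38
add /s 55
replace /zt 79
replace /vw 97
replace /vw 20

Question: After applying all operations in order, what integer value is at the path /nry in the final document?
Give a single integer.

After op 1 (remove /qz): {"fx":54,"wnj":98}
After op 2 (add /nry 49): {"fx":54,"nry":49,"wnj":98}
After op 3 (replace /nry 3): {"fx":54,"nry":3,"wnj":98}
After op 4 (replace /wnj 89): {"fx":54,"nry":3,"wnj":89}
After op 5 (add /wnj 67): {"fx":54,"nry":3,"wnj":67}
After op 6 (add /n 43): {"fx":54,"n":43,"nry":3,"wnj":67}
After op 7 (add /h 54): {"fx":54,"h":54,"n":43,"nry":3,"wnj":67}
After op 8 (replace /h 61): {"fx":54,"h":61,"n":43,"nry":3,"wnj":67}
After op 9 (replace /n 2): {"fx":54,"h":61,"n":2,"nry":3,"wnj":67}
After op 10 (replace /nry 22): {"fx":54,"h":61,"n":2,"nry":22,"wnj":67}
After op 11 (add /zt 8): {"fx":54,"h":61,"n":2,"nry":22,"wnj":67,"zt":8}
After op 12 (add /nry 37): {"fx":54,"h":61,"n":2,"nry":37,"wnj":67,"zt":8}
After op 13 (replace /nry 88): {"fx":54,"h":61,"n":2,"nry":88,"wnj":67,"zt":8}
After op 14 (add /vw 43): {"fx":54,"h":61,"n":2,"nry":88,"vw":43,"wnj":67,"zt":8}
After op 15 (remove /n): {"fx":54,"h":61,"nry":88,"vw":43,"wnj":67,"zt":8}
After op 16 (replace /zt 80): {"fx":54,"h":61,"nry":88,"vw":43,"wnj":67,"zt":80}
After op 17 (add /nry 12): {"fx":54,"h":61,"nry":12,"vw":43,"wnj":67,"zt":80}
After op 18 (replace /fx 42): {"fx":42,"h":61,"nry":12,"vw":43,"wnj":67,"zt":80}
After op 19 (add /az 84): {"az":84,"fx":42,"h":61,"nry":12,"vw":43,"wnj":67,"zt":80}
After op 20 (add /k 38): {"az":84,"fx":42,"h":61,"k":38,"nry":12,"vw":43,"wnj":67,"zt":80}
After op 21 (add /s 55): {"az":84,"fx":42,"h":61,"k":38,"nry":12,"s":55,"vw":43,"wnj":67,"zt":80}
After op 22 (replace /zt 79): {"az":84,"fx":42,"h":61,"k":38,"nry":12,"s":55,"vw":43,"wnj":67,"zt":79}
After op 23 (replace /vw 97): {"az":84,"fx":42,"h":61,"k":38,"nry":12,"s":55,"vw":97,"wnj":67,"zt":79}
After op 24 (replace /vw 20): {"az":84,"fx":42,"h":61,"k":38,"nry":12,"s":55,"vw":20,"wnj":67,"zt":79}
Value at /nry: 12

Answer: 12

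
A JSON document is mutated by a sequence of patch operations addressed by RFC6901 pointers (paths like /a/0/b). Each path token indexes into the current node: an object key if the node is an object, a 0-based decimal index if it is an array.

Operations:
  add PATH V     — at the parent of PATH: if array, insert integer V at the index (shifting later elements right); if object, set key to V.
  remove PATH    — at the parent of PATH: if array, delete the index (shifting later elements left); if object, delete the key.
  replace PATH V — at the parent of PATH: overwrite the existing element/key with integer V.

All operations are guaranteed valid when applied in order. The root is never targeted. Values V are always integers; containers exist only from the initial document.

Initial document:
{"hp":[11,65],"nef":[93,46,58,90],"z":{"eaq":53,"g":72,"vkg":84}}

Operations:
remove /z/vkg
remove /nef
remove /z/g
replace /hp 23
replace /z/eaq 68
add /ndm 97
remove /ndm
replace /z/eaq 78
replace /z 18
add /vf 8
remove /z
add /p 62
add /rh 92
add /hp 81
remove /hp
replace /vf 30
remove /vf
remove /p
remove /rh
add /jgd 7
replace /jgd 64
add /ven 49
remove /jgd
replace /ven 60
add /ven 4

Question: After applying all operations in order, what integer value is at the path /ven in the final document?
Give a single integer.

After op 1 (remove /z/vkg): {"hp":[11,65],"nef":[93,46,58,90],"z":{"eaq":53,"g":72}}
After op 2 (remove /nef): {"hp":[11,65],"z":{"eaq":53,"g":72}}
After op 3 (remove /z/g): {"hp":[11,65],"z":{"eaq":53}}
After op 4 (replace /hp 23): {"hp":23,"z":{"eaq":53}}
After op 5 (replace /z/eaq 68): {"hp":23,"z":{"eaq":68}}
After op 6 (add /ndm 97): {"hp":23,"ndm":97,"z":{"eaq":68}}
After op 7 (remove /ndm): {"hp":23,"z":{"eaq":68}}
After op 8 (replace /z/eaq 78): {"hp":23,"z":{"eaq":78}}
After op 9 (replace /z 18): {"hp":23,"z":18}
After op 10 (add /vf 8): {"hp":23,"vf":8,"z":18}
After op 11 (remove /z): {"hp":23,"vf":8}
After op 12 (add /p 62): {"hp":23,"p":62,"vf":8}
After op 13 (add /rh 92): {"hp":23,"p":62,"rh":92,"vf":8}
After op 14 (add /hp 81): {"hp":81,"p":62,"rh":92,"vf":8}
After op 15 (remove /hp): {"p":62,"rh":92,"vf":8}
After op 16 (replace /vf 30): {"p":62,"rh":92,"vf":30}
After op 17 (remove /vf): {"p":62,"rh":92}
After op 18 (remove /p): {"rh":92}
After op 19 (remove /rh): {}
After op 20 (add /jgd 7): {"jgd":7}
After op 21 (replace /jgd 64): {"jgd":64}
After op 22 (add /ven 49): {"jgd":64,"ven":49}
After op 23 (remove /jgd): {"ven":49}
After op 24 (replace /ven 60): {"ven":60}
After op 25 (add /ven 4): {"ven":4}
Value at /ven: 4

Answer: 4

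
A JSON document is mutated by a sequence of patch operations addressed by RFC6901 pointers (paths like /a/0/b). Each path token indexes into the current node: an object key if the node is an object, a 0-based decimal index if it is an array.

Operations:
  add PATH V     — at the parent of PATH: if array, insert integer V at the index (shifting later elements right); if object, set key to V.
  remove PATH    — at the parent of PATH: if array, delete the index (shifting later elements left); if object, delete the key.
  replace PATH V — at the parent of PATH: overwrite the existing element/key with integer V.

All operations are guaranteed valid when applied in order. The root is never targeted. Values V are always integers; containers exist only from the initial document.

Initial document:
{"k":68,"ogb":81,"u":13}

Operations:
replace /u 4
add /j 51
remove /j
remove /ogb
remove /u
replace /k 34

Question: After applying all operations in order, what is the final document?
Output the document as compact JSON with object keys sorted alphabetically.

After op 1 (replace /u 4): {"k":68,"ogb":81,"u":4}
After op 2 (add /j 51): {"j":51,"k":68,"ogb":81,"u":4}
After op 3 (remove /j): {"k":68,"ogb":81,"u":4}
After op 4 (remove /ogb): {"k":68,"u":4}
After op 5 (remove /u): {"k":68}
After op 6 (replace /k 34): {"k":34}

Answer: {"k":34}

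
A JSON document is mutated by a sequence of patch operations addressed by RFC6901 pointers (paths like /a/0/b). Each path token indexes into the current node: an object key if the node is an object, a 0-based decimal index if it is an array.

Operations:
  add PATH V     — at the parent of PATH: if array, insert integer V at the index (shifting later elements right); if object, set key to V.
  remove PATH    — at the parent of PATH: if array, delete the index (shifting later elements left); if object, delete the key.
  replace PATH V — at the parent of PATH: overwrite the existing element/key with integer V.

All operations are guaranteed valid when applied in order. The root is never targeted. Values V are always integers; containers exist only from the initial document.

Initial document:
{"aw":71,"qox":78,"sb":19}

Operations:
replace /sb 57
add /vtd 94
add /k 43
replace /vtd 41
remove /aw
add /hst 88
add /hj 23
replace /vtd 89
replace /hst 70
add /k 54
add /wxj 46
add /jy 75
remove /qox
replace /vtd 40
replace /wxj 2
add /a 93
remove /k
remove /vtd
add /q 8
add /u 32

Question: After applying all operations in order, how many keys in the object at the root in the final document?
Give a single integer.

After op 1 (replace /sb 57): {"aw":71,"qox":78,"sb":57}
After op 2 (add /vtd 94): {"aw":71,"qox":78,"sb":57,"vtd":94}
After op 3 (add /k 43): {"aw":71,"k":43,"qox":78,"sb":57,"vtd":94}
After op 4 (replace /vtd 41): {"aw":71,"k":43,"qox":78,"sb":57,"vtd":41}
After op 5 (remove /aw): {"k":43,"qox":78,"sb":57,"vtd":41}
After op 6 (add /hst 88): {"hst":88,"k":43,"qox":78,"sb":57,"vtd":41}
After op 7 (add /hj 23): {"hj":23,"hst":88,"k":43,"qox":78,"sb":57,"vtd":41}
After op 8 (replace /vtd 89): {"hj":23,"hst":88,"k":43,"qox":78,"sb":57,"vtd":89}
After op 9 (replace /hst 70): {"hj":23,"hst":70,"k":43,"qox":78,"sb":57,"vtd":89}
After op 10 (add /k 54): {"hj":23,"hst":70,"k":54,"qox":78,"sb":57,"vtd":89}
After op 11 (add /wxj 46): {"hj":23,"hst":70,"k":54,"qox":78,"sb":57,"vtd":89,"wxj":46}
After op 12 (add /jy 75): {"hj":23,"hst":70,"jy":75,"k":54,"qox":78,"sb":57,"vtd":89,"wxj":46}
After op 13 (remove /qox): {"hj":23,"hst":70,"jy":75,"k":54,"sb":57,"vtd":89,"wxj":46}
After op 14 (replace /vtd 40): {"hj":23,"hst":70,"jy":75,"k":54,"sb":57,"vtd":40,"wxj":46}
After op 15 (replace /wxj 2): {"hj":23,"hst":70,"jy":75,"k":54,"sb":57,"vtd":40,"wxj":2}
After op 16 (add /a 93): {"a":93,"hj":23,"hst":70,"jy":75,"k":54,"sb":57,"vtd":40,"wxj":2}
After op 17 (remove /k): {"a":93,"hj":23,"hst":70,"jy":75,"sb":57,"vtd":40,"wxj":2}
After op 18 (remove /vtd): {"a":93,"hj":23,"hst":70,"jy":75,"sb":57,"wxj":2}
After op 19 (add /q 8): {"a":93,"hj":23,"hst":70,"jy":75,"q":8,"sb":57,"wxj":2}
After op 20 (add /u 32): {"a":93,"hj":23,"hst":70,"jy":75,"q":8,"sb":57,"u":32,"wxj":2}
Size at the root: 8

Answer: 8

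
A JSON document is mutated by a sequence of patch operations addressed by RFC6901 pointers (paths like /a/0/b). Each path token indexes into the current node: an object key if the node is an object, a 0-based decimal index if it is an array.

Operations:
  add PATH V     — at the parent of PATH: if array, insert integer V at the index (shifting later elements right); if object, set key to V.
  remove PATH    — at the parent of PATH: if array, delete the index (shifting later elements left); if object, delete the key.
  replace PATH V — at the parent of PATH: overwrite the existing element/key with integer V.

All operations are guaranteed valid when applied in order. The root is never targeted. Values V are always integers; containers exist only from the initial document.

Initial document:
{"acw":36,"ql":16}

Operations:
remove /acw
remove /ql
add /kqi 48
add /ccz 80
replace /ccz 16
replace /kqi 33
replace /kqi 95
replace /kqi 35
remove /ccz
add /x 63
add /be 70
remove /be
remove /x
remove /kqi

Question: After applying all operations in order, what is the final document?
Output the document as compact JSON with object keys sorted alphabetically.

Answer: {}

Derivation:
After op 1 (remove /acw): {"ql":16}
After op 2 (remove /ql): {}
After op 3 (add /kqi 48): {"kqi":48}
After op 4 (add /ccz 80): {"ccz":80,"kqi":48}
After op 5 (replace /ccz 16): {"ccz":16,"kqi":48}
After op 6 (replace /kqi 33): {"ccz":16,"kqi":33}
After op 7 (replace /kqi 95): {"ccz":16,"kqi":95}
After op 8 (replace /kqi 35): {"ccz":16,"kqi":35}
After op 9 (remove /ccz): {"kqi":35}
After op 10 (add /x 63): {"kqi":35,"x":63}
After op 11 (add /be 70): {"be":70,"kqi":35,"x":63}
After op 12 (remove /be): {"kqi":35,"x":63}
After op 13 (remove /x): {"kqi":35}
After op 14 (remove /kqi): {}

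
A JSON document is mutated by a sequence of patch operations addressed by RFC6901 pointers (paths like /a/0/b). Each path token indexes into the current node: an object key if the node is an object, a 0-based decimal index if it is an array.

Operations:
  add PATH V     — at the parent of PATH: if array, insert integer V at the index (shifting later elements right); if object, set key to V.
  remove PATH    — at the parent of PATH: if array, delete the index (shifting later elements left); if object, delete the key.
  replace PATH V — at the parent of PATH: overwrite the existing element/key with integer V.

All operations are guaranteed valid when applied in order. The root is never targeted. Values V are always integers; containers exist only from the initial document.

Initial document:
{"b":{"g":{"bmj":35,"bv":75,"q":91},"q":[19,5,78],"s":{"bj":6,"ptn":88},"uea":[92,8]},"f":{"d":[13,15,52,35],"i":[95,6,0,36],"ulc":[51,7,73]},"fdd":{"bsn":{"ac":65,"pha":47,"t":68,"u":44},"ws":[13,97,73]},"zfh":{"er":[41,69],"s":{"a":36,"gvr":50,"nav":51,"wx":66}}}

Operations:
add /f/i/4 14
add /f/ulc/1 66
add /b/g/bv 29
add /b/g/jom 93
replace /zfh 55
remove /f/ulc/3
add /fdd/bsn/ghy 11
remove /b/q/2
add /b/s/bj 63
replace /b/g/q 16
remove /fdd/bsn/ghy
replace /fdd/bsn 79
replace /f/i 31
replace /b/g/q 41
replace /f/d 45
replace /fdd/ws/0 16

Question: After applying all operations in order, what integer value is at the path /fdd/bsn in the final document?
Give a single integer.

Answer: 79

Derivation:
After op 1 (add /f/i/4 14): {"b":{"g":{"bmj":35,"bv":75,"q":91},"q":[19,5,78],"s":{"bj":6,"ptn":88},"uea":[92,8]},"f":{"d":[13,15,52,35],"i":[95,6,0,36,14],"ulc":[51,7,73]},"fdd":{"bsn":{"ac":65,"pha":47,"t":68,"u":44},"ws":[13,97,73]},"zfh":{"er":[41,69],"s":{"a":36,"gvr":50,"nav":51,"wx":66}}}
After op 2 (add /f/ulc/1 66): {"b":{"g":{"bmj":35,"bv":75,"q":91},"q":[19,5,78],"s":{"bj":6,"ptn":88},"uea":[92,8]},"f":{"d":[13,15,52,35],"i":[95,6,0,36,14],"ulc":[51,66,7,73]},"fdd":{"bsn":{"ac":65,"pha":47,"t":68,"u":44},"ws":[13,97,73]},"zfh":{"er":[41,69],"s":{"a":36,"gvr":50,"nav":51,"wx":66}}}
After op 3 (add /b/g/bv 29): {"b":{"g":{"bmj":35,"bv":29,"q":91},"q":[19,5,78],"s":{"bj":6,"ptn":88},"uea":[92,8]},"f":{"d":[13,15,52,35],"i":[95,6,0,36,14],"ulc":[51,66,7,73]},"fdd":{"bsn":{"ac":65,"pha":47,"t":68,"u":44},"ws":[13,97,73]},"zfh":{"er":[41,69],"s":{"a":36,"gvr":50,"nav":51,"wx":66}}}
After op 4 (add /b/g/jom 93): {"b":{"g":{"bmj":35,"bv":29,"jom":93,"q":91},"q":[19,5,78],"s":{"bj":6,"ptn":88},"uea":[92,8]},"f":{"d":[13,15,52,35],"i":[95,6,0,36,14],"ulc":[51,66,7,73]},"fdd":{"bsn":{"ac":65,"pha":47,"t":68,"u":44},"ws":[13,97,73]},"zfh":{"er":[41,69],"s":{"a":36,"gvr":50,"nav":51,"wx":66}}}
After op 5 (replace /zfh 55): {"b":{"g":{"bmj":35,"bv":29,"jom":93,"q":91},"q":[19,5,78],"s":{"bj":6,"ptn":88},"uea":[92,8]},"f":{"d":[13,15,52,35],"i":[95,6,0,36,14],"ulc":[51,66,7,73]},"fdd":{"bsn":{"ac":65,"pha":47,"t":68,"u":44},"ws":[13,97,73]},"zfh":55}
After op 6 (remove /f/ulc/3): {"b":{"g":{"bmj":35,"bv":29,"jom":93,"q":91},"q":[19,5,78],"s":{"bj":6,"ptn":88},"uea":[92,8]},"f":{"d":[13,15,52,35],"i":[95,6,0,36,14],"ulc":[51,66,7]},"fdd":{"bsn":{"ac":65,"pha":47,"t":68,"u":44},"ws":[13,97,73]},"zfh":55}
After op 7 (add /fdd/bsn/ghy 11): {"b":{"g":{"bmj":35,"bv":29,"jom":93,"q":91},"q":[19,5,78],"s":{"bj":6,"ptn":88},"uea":[92,8]},"f":{"d":[13,15,52,35],"i":[95,6,0,36,14],"ulc":[51,66,7]},"fdd":{"bsn":{"ac":65,"ghy":11,"pha":47,"t":68,"u":44},"ws":[13,97,73]},"zfh":55}
After op 8 (remove /b/q/2): {"b":{"g":{"bmj":35,"bv":29,"jom":93,"q":91},"q":[19,5],"s":{"bj":6,"ptn":88},"uea":[92,8]},"f":{"d":[13,15,52,35],"i":[95,6,0,36,14],"ulc":[51,66,7]},"fdd":{"bsn":{"ac":65,"ghy":11,"pha":47,"t":68,"u":44},"ws":[13,97,73]},"zfh":55}
After op 9 (add /b/s/bj 63): {"b":{"g":{"bmj":35,"bv":29,"jom":93,"q":91},"q":[19,5],"s":{"bj":63,"ptn":88},"uea":[92,8]},"f":{"d":[13,15,52,35],"i":[95,6,0,36,14],"ulc":[51,66,7]},"fdd":{"bsn":{"ac":65,"ghy":11,"pha":47,"t":68,"u":44},"ws":[13,97,73]},"zfh":55}
After op 10 (replace /b/g/q 16): {"b":{"g":{"bmj":35,"bv":29,"jom":93,"q":16},"q":[19,5],"s":{"bj":63,"ptn":88},"uea":[92,8]},"f":{"d":[13,15,52,35],"i":[95,6,0,36,14],"ulc":[51,66,7]},"fdd":{"bsn":{"ac":65,"ghy":11,"pha":47,"t":68,"u":44},"ws":[13,97,73]},"zfh":55}
After op 11 (remove /fdd/bsn/ghy): {"b":{"g":{"bmj":35,"bv":29,"jom":93,"q":16},"q":[19,5],"s":{"bj":63,"ptn":88},"uea":[92,8]},"f":{"d":[13,15,52,35],"i":[95,6,0,36,14],"ulc":[51,66,7]},"fdd":{"bsn":{"ac":65,"pha":47,"t":68,"u":44},"ws":[13,97,73]},"zfh":55}
After op 12 (replace /fdd/bsn 79): {"b":{"g":{"bmj":35,"bv":29,"jom":93,"q":16},"q":[19,5],"s":{"bj":63,"ptn":88},"uea":[92,8]},"f":{"d":[13,15,52,35],"i":[95,6,0,36,14],"ulc":[51,66,7]},"fdd":{"bsn":79,"ws":[13,97,73]},"zfh":55}
After op 13 (replace /f/i 31): {"b":{"g":{"bmj":35,"bv":29,"jom":93,"q":16},"q":[19,5],"s":{"bj":63,"ptn":88},"uea":[92,8]},"f":{"d":[13,15,52,35],"i":31,"ulc":[51,66,7]},"fdd":{"bsn":79,"ws":[13,97,73]},"zfh":55}
After op 14 (replace /b/g/q 41): {"b":{"g":{"bmj":35,"bv":29,"jom":93,"q":41},"q":[19,5],"s":{"bj":63,"ptn":88},"uea":[92,8]},"f":{"d":[13,15,52,35],"i":31,"ulc":[51,66,7]},"fdd":{"bsn":79,"ws":[13,97,73]},"zfh":55}
After op 15 (replace /f/d 45): {"b":{"g":{"bmj":35,"bv":29,"jom":93,"q":41},"q":[19,5],"s":{"bj":63,"ptn":88},"uea":[92,8]},"f":{"d":45,"i":31,"ulc":[51,66,7]},"fdd":{"bsn":79,"ws":[13,97,73]},"zfh":55}
After op 16 (replace /fdd/ws/0 16): {"b":{"g":{"bmj":35,"bv":29,"jom":93,"q":41},"q":[19,5],"s":{"bj":63,"ptn":88},"uea":[92,8]},"f":{"d":45,"i":31,"ulc":[51,66,7]},"fdd":{"bsn":79,"ws":[16,97,73]},"zfh":55}
Value at /fdd/bsn: 79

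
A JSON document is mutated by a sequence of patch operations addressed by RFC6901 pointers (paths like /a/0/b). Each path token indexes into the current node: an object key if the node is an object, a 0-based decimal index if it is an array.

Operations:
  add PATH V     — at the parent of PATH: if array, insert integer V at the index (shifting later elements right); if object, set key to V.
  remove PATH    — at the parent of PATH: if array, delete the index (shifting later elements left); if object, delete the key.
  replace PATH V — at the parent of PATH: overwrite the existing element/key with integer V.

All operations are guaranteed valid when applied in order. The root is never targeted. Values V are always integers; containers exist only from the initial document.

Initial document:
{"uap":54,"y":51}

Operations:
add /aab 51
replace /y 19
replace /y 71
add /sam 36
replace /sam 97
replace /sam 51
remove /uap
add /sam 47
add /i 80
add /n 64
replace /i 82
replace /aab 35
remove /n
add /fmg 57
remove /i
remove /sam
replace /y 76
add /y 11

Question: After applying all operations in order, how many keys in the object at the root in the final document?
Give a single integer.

Answer: 3

Derivation:
After op 1 (add /aab 51): {"aab":51,"uap":54,"y":51}
After op 2 (replace /y 19): {"aab":51,"uap":54,"y":19}
After op 3 (replace /y 71): {"aab":51,"uap":54,"y":71}
After op 4 (add /sam 36): {"aab":51,"sam":36,"uap":54,"y":71}
After op 5 (replace /sam 97): {"aab":51,"sam":97,"uap":54,"y":71}
After op 6 (replace /sam 51): {"aab":51,"sam":51,"uap":54,"y":71}
After op 7 (remove /uap): {"aab":51,"sam":51,"y":71}
After op 8 (add /sam 47): {"aab":51,"sam":47,"y":71}
After op 9 (add /i 80): {"aab":51,"i":80,"sam":47,"y":71}
After op 10 (add /n 64): {"aab":51,"i":80,"n":64,"sam":47,"y":71}
After op 11 (replace /i 82): {"aab":51,"i":82,"n":64,"sam":47,"y":71}
After op 12 (replace /aab 35): {"aab":35,"i":82,"n":64,"sam":47,"y":71}
After op 13 (remove /n): {"aab":35,"i":82,"sam":47,"y":71}
After op 14 (add /fmg 57): {"aab":35,"fmg":57,"i":82,"sam":47,"y":71}
After op 15 (remove /i): {"aab":35,"fmg":57,"sam":47,"y":71}
After op 16 (remove /sam): {"aab":35,"fmg":57,"y":71}
After op 17 (replace /y 76): {"aab":35,"fmg":57,"y":76}
After op 18 (add /y 11): {"aab":35,"fmg":57,"y":11}
Size at the root: 3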